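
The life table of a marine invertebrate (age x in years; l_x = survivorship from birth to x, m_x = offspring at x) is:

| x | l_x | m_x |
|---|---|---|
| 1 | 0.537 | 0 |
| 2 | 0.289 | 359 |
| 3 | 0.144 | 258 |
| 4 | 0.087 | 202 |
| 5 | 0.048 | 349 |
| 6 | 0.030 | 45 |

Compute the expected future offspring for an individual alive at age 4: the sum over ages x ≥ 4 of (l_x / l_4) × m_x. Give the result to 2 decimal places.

410.07

l_4 = 0.087. Conditional survival from age 4 to x is l_x / l_4.
  x=4: (0.087/0.087) × 202 = 202.0000
  x=5: (0.048/0.087) × 349 = 192.5517
  x=6: (0.030/0.087) × 45 = 15.5172
Sum = 202.0000 + 192.5517 + 15.5172 = 410.0690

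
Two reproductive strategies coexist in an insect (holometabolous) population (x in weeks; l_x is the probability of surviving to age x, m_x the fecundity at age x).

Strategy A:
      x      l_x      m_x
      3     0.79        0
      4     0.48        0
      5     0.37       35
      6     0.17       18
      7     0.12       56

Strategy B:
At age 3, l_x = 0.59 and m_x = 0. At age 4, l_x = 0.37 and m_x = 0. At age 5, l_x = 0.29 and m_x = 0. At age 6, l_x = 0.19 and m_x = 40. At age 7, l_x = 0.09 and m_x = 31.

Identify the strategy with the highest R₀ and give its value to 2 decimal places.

22.73

Strategy A: R₀ = 0.79×0 + 0.48×0 + 0.37×35 + 0.17×18 + 0.12×56 = 22.7300
Strategy B: R₀ = 0.59×0 + 0.37×0 + 0.29×0 + 0.19×40 + 0.09×31 = 10.3900
Highest R₀: strategy A with 22.7300.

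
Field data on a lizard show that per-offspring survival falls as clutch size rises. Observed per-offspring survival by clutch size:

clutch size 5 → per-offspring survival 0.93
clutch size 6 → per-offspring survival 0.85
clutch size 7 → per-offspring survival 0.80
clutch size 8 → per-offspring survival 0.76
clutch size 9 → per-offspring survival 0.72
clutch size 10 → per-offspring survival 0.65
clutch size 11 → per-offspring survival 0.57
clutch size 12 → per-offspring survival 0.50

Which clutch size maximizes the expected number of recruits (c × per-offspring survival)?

Expected recruits = c × s(c):
  c=5: 5 × 0.93 = 4.650
  c=6: 6 × 0.85 = 5.100
  c=7: 7 × 0.80 = 5.600
  c=8: 8 × 0.76 = 6.080
  c=9: 9 × 0.72 = 6.480
  c=10: 10 × 0.65 = 6.500
  c=11: 11 × 0.57 = 6.270
  c=12: 12 × 0.50 = 6.000
Maximum at c = 10 (6.500 recruits).

10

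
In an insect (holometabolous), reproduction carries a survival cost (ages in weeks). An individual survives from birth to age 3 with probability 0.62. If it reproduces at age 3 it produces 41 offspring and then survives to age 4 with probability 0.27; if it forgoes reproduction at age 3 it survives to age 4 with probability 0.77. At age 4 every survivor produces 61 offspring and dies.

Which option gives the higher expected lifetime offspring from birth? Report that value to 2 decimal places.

35.63

breed at age 3: R₀ = 0.62 × (41 + 0.27 × 61) = 0.62 × 57.4700 = 35.6314
delay to age 4: R₀ = 0.62 × (0.77 × 61) = 0.62 × 46.9700 = 29.1214
Higher: breed at age 3 (35.6314).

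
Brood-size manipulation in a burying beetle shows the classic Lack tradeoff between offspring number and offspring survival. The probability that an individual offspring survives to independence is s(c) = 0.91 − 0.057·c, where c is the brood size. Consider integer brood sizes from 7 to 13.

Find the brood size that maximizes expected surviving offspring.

8

Expected surviving offspring = c × s(c):
  c=7: 7 × 0.511 = 3.577
  c=8: 8 × 0.454 = 3.632
  c=9: 9 × 0.397 = 3.573
  c=10: 10 × 0.340 = 3.400
  c=11: 11 × 0.283 = 3.113
  c=12: 12 × 0.226 = 2.712
  c=13: 13 × 0.169 = 2.197
Maximum at c = 8 (3.632 surviving offspring).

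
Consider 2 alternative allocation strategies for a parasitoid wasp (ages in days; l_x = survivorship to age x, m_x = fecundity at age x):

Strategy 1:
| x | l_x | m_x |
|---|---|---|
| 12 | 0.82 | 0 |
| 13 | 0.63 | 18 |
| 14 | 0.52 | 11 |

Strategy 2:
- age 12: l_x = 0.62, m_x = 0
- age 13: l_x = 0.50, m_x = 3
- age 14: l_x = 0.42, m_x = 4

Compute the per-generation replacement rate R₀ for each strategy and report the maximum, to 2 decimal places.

Strategy 1: R₀ = 0.82×0 + 0.63×18 + 0.52×11 = 17.0600
Strategy 2: R₀ = 0.62×0 + 0.50×3 + 0.42×4 = 3.1800
Highest R₀: strategy 1 with 17.0600.

17.06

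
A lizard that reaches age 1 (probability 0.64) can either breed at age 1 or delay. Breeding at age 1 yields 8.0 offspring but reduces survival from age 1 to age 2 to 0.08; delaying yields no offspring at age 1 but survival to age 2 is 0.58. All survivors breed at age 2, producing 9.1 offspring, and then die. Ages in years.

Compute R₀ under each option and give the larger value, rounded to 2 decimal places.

5.59

breed at age 1: R₀ = 0.64 × (8.0 + 0.08 × 9.1) = 0.64 × 8.7280 = 5.5859
delay to age 2: R₀ = 0.64 × (0.58 × 9.1) = 0.64 × 5.2780 = 3.3779
Higher: breed at age 1 (5.5859).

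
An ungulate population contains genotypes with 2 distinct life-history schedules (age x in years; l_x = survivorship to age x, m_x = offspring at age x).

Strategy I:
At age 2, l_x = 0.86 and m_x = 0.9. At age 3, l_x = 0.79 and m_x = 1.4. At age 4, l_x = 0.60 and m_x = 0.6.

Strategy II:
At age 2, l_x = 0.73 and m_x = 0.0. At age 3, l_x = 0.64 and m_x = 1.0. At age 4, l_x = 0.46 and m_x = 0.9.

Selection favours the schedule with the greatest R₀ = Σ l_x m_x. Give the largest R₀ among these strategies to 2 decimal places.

2.24

Strategy I: R₀ = 0.86×0.9 + 0.79×1.4 + 0.60×0.6 = 2.2400
Strategy II: R₀ = 0.73×0.0 + 0.64×1.0 + 0.46×0.9 = 1.0540
Highest R₀: strategy I with 2.2400.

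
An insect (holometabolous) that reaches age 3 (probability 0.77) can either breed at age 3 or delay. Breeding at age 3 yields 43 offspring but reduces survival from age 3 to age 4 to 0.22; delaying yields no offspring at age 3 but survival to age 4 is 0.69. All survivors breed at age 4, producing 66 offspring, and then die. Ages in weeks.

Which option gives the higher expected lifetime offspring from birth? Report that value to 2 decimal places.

44.29

breed at age 3: R₀ = 0.77 × (43 + 0.22 × 66) = 0.77 × 57.5200 = 44.2904
delay to age 4: R₀ = 0.77 × (0.69 × 66) = 0.77 × 45.5400 = 35.0658
Higher: breed at age 3 (44.2904).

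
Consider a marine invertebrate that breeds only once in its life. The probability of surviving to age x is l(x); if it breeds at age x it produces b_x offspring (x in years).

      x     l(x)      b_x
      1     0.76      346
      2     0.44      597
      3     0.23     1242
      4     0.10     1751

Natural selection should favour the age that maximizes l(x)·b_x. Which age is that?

3

Expected offspring if breeding at age x = l(x) × b_x:
  age 1: 0.76 × 346 = 262.960
  age 2: 0.44 × 597 = 262.680
  age 3: 0.23 × 1242 = 285.660
  age 4: 0.10 × 1751 = 175.100
Maximum at age 3 (285.660).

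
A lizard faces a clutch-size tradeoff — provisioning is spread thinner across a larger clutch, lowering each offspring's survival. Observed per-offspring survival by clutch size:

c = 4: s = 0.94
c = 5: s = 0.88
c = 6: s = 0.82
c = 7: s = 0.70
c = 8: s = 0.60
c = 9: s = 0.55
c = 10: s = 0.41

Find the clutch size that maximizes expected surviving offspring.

Expected surviving offspring = c × s(c):
  c=4: 4 × 0.94 = 3.760
  c=5: 5 × 0.88 = 4.400
  c=6: 6 × 0.82 = 4.920
  c=7: 7 × 0.70 = 4.900
  c=8: 8 × 0.60 = 4.800
  c=9: 9 × 0.55 = 4.950
  c=10: 10 × 0.41 = 4.100
Maximum at c = 9 (4.950 surviving offspring).

9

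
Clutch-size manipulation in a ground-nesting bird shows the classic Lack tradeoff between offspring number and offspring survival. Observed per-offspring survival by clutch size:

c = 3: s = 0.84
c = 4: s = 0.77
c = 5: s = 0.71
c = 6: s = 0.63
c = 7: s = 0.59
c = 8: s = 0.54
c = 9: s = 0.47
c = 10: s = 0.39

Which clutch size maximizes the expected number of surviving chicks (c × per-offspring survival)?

Expected surviving chicks = c × s(c):
  c=3: 3 × 0.84 = 2.520
  c=4: 4 × 0.77 = 3.080
  c=5: 5 × 0.71 = 3.550
  c=6: 6 × 0.63 = 3.780
  c=7: 7 × 0.59 = 4.130
  c=8: 8 × 0.54 = 4.320
  c=9: 9 × 0.47 = 4.230
  c=10: 10 × 0.39 = 3.900
Maximum at c = 8 (4.320 surviving chicks).

8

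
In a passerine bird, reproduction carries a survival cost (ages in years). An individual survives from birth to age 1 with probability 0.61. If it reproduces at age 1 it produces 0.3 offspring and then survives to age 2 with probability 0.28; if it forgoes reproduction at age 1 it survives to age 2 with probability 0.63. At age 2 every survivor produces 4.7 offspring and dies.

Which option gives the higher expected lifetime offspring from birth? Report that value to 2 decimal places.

1.81

breed at age 1: R₀ = 0.61 × (0.3 + 0.28 × 4.7) = 0.61 × 1.6160 = 0.9858
delay to age 2: R₀ = 0.61 × (0.63 × 4.7) = 0.61 × 2.9610 = 1.8062
Higher: delay to age 2 (1.8062).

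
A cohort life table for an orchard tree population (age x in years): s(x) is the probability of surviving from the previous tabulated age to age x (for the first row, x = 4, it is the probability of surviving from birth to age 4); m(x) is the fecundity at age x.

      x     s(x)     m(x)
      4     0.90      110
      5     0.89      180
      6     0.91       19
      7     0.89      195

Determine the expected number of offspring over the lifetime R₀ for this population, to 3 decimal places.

Survivorship from birth: l_x = s_4·s_5·…·s_x.
  l_4 = 0.90000
  l_5 = 0.80100
  l_6 = 0.72891
  l_7 = 0.64873
R₀ = Σ l_x m(x):
  age 4: 0.90000 × 110 = 99.0000
  age 5: 0.80100 × 180 = 144.1800
  age 6: 0.72891 × 19 = 13.8493
  age 7: 0.64873 × 195 = 126.5024
R₀ = 99.0000 + 144.1800 + 13.8493 + 126.5024 = 383.5316

383.532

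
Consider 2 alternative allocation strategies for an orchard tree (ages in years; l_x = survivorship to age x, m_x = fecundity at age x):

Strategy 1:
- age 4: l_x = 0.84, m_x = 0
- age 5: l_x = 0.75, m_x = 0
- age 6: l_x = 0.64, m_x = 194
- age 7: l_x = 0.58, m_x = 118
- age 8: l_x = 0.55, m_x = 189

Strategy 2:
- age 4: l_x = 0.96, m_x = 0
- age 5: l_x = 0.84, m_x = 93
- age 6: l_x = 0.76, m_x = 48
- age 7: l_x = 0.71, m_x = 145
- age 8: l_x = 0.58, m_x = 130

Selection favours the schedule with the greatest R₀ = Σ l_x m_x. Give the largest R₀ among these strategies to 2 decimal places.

Strategy 1: R₀ = 0.84×0 + 0.75×0 + 0.64×194 + 0.58×118 + 0.55×189 = 296.5500
Strategy 2: R₀ = 0.96×0 + 0.84×93 + 0.76×48 + 0.71×145 + 0.58×130 = 292.9500
Highest R₀: strategy 1 with 296.5500.

296.55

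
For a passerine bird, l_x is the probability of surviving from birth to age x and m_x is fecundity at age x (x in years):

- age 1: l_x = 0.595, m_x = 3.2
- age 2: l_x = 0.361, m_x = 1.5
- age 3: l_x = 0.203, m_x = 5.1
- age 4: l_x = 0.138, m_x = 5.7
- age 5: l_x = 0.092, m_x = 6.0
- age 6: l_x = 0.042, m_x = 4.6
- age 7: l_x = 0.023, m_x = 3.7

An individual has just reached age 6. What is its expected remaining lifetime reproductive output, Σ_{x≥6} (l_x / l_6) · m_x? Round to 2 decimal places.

l_6 = 0.042. Conditional survival from age 6 to x is l_x / l_6.
  x=6: (0.042/0.042) × 4.6 = 4.6000
  x=7: (0.023/0.042) × 3.7 = 2.0262
Sum = 4.6000 + 2.0262 = 6.6262

6.63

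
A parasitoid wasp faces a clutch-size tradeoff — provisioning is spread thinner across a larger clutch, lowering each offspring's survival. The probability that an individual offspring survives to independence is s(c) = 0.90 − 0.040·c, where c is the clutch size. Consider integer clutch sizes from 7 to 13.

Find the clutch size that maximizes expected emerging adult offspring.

11

Expected emerging adult offspring = c × s(c):
  c=7: 7 × 0.620 = 4.340
  c=8: 8 × 0.580 = 4.640
  c=9: 9 × 0.540 = 4.860
  c=10: 10 × 0.500 = 5.000
  c=11: 11 × 0.460 = 5.060
  c=12: 12 × 0.420 = 5.040
  c=13: 13 × 0.380 = 4.940
Maximum at c = 11 (5.060 emerging adult offspring).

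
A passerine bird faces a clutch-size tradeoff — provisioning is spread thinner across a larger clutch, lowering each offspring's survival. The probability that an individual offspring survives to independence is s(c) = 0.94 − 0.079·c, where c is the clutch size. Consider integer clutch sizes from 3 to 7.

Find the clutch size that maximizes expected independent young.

Expected independent young = c × s(c):
  c=3: 3 × 0.703 = 2.109
  c=4: 4 × 0.624 = 2.496
  c=5: 5 × 0.545 = 2.725
  c=6: 6 × 0.466 = 2.796
  c=7: 7 × 0.387 = 2.709
Maximum at c = 6 (2.796 independent young).

6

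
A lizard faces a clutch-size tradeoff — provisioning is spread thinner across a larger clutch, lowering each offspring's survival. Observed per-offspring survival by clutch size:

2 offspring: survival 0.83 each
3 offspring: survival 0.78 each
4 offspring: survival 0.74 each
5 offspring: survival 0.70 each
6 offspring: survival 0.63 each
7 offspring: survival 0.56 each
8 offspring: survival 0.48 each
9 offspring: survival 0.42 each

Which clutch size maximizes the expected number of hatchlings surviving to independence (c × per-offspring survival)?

Expected hatchlings surviving to independence = c × s(c):
  c=2: 2 × 0.83 = 1.660
  c=3: 3 × 0.78 = 2.340
  c=4: 4 × 0.74 = 2.960
  c=5: 5 × 0.70 = 3.500
  c=6: 6 × 0.63 = 3.780
  c=7: 7 × 0.56 = 3.920
  c=8: 8 × 0.48 = 3.840
  c=9: 9 × 0.42 = 3.780
Maximum at c = 7 (3.920 hatchlings surviving to independence).

7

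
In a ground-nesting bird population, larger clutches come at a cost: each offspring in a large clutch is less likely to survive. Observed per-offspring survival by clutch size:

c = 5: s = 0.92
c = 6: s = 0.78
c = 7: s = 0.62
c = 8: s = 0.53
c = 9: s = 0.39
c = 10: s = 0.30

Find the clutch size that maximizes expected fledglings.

6

Expected fledglings = c × s(c):
  c=5: 5 × 0.92 = 4.600
  c=6: 6 × 0.78 = 4.680
  c=7: 7 × 0.62 = 4.340
  c=8: 8 × 0.53 = 4.240
  c=9: 9 × 0.39 = 3.510
  c=10: 10 × 0.30 = 3.000
Maximum at c = 6 (4.680 fledglings).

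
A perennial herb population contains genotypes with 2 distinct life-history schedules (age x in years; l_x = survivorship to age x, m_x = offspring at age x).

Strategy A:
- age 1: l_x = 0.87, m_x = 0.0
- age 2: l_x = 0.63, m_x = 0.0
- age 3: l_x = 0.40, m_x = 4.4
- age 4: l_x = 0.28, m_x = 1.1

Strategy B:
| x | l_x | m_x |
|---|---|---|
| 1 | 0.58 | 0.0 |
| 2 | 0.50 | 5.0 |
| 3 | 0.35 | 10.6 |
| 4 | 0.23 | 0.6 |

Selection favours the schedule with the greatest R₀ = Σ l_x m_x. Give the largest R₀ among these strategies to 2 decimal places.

Strategy A: R₀ = 0.87×0.0 + 0.63×0.0 + 0.40×4.4 + 0.28×1.1 = 2.0680
Strategy B: R₀ = 0.58×0.0 + 0.50×5.0 + 0.35×10.6 + 0.23×0.6 = 6.3480
Highest R₀: strategy B with 6.3480.

6.35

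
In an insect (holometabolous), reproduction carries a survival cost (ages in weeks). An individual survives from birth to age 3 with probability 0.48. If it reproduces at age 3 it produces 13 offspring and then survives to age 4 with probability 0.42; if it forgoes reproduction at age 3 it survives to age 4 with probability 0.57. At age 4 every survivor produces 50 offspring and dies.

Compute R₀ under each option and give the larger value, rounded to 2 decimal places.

breed at age 3: R₀ = 0.48 × (13 + 0.42 × 50) = 0.48 × 34.0000 = 16.3200
delay to age 4: R₀ = 0.48 × (0.57 × 50) = 0.48 × 28.5000 = 13.6800
Higher: breed at age 3 (16.3200).

16.32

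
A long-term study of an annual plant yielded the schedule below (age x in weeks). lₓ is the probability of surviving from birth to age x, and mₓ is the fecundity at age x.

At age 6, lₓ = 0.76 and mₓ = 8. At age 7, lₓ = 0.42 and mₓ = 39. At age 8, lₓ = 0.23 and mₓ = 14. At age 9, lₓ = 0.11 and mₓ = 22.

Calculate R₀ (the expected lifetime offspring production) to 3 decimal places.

R₀ = Σ lₓ mₓ:
  age 6: 0.76 × 8 = 6.0800
  age 7: 0.42 × 39 = 16.3800
  age 8: 0.23 × 14 = 3.2200
  age 9: 0.11 × 22 = 2.4200
R₀ = 6.0800 + 16.3800 + 3.2200 + 2.4200 = 28.1000

28.100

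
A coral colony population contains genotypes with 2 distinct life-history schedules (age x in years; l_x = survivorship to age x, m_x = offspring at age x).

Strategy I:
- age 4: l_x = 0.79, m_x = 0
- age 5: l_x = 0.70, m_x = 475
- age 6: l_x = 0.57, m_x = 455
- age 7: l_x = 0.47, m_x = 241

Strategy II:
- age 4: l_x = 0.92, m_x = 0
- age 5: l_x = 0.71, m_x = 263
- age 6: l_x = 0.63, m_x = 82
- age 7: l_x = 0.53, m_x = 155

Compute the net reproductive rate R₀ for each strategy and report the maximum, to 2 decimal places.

705.12

Strategy I: R₀ = 0.79×0 + 0.70×475 + 0.57×455 + 0.47×241 = 705.1200
Strategy II: R₀ = 0.92×0 + 0.71×263 + 0.63×82 + 0.53×155 = 320.5400
Highest R₀: strategy I with 705.1200.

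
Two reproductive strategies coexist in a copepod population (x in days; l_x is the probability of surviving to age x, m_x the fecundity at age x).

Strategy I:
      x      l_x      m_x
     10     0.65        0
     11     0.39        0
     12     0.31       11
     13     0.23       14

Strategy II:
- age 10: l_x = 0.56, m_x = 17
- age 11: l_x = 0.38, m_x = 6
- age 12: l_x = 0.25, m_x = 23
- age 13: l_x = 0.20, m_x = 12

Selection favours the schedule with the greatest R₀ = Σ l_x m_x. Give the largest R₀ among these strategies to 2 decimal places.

Strategy I: R₀ = 0.65×0 + 0.39×0 + 0.31×11 + 0.23×14 = 6.6300
Strategy II: R₀ = 0.56×17 + 0.38×6 + 0.25×23 + 0.20×12 = 19.9500
Highest R₀: strategy II with 19.9500.

19.95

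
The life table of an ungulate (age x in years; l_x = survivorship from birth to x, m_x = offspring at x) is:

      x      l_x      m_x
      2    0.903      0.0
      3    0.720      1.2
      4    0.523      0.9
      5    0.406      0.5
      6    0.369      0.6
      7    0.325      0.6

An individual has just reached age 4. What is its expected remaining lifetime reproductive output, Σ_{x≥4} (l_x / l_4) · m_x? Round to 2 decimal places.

l_4 = 0.523. Conditional survival from age 4 to x is l_x / l_4.
  x=4: (0.523/0.523) × 0.9 = 0.9000
  x=5: (0.406/0.523) × 0.5 = 0.3881
  x=6: (0.369/0.523) × 0.6 = 0.4233
  x=7: (0.325/0.523) × 0.6 = 0.3728
Sum = 0.9000 + 0.3881 + 0.4233 + 0.3728 = 2.0843

2.08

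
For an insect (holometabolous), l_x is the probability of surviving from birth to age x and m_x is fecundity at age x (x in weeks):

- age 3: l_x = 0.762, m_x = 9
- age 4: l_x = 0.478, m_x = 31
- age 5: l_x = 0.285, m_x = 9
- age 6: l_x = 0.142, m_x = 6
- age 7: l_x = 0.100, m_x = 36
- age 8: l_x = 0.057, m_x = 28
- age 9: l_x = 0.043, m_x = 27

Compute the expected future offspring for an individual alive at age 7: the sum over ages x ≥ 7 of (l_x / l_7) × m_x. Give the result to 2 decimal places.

l_7 = 0.100. Conditional survival from age 7 to x is l_x / l_7.
  x=7: (0.100/0.100) × 36 = 36.0000
  x=8: (0.057/0.100) × 28 = 15.9600
  x=9: (0.043/0.100) × 27 = 11.6100
Sum = 36.0000 + 15.9600 + 11.6100 = 63.5700

63.57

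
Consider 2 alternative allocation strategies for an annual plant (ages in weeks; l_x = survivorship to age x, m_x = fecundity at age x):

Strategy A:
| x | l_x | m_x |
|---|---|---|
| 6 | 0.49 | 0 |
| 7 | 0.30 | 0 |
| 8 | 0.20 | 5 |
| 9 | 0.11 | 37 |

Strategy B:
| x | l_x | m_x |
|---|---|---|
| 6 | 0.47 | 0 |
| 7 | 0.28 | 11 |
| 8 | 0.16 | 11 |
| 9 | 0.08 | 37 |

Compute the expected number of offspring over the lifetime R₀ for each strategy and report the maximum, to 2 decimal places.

Strategy A: R₀ = 0.49×0 + 0.30×0 + 0.20×5 + 0.11×37 = 5.0700
Strategy B: R₀ = 0.47×0 + 0.28×11 + 0.16×11 + 0.08×37 = 7.8000
Highest R₀: strategy B with 7.8000.

7.80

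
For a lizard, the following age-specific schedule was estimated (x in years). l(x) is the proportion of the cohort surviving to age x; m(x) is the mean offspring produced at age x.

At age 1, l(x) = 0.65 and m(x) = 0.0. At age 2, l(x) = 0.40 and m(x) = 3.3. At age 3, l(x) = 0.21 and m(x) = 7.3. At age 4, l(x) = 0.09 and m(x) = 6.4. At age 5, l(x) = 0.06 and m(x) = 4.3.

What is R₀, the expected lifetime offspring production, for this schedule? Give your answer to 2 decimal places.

R₀ = Σ l(x) m(x):
  age 1: 0.65 × 0.0 = 0.0000
  age 2: 0.40 × 3.3 = 1.3200
  age 3: 0.21 × 7.3 = 1.5330
  age 4: 0.09 × 6.4 = 0.5760
  age 5: 0.06 × 4.3 = 0.2580
R₀ = 0.0000 + 1.3200 + 1.5330 + 0.5760 + 0.2580 = 3.6870

3.69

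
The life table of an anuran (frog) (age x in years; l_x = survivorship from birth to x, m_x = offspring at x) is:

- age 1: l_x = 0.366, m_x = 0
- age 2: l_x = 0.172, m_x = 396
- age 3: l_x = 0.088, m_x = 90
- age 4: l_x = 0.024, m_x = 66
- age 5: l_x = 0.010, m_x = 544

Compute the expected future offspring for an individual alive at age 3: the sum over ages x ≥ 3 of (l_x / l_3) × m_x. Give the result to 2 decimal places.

l_3 = 0.088. Conditional survival from age 3 to x is l_x / l_3.
  x=3: (0.088/0.088) × 90 = 90.0000
  x=4: (0.024/0.088) × 66 = 18.0000
  x=5: (0.010/0.088) × 544 = 61.8182
Sum = 90.0000 + 18.0000 + 61.8182 = 169.8182

169.82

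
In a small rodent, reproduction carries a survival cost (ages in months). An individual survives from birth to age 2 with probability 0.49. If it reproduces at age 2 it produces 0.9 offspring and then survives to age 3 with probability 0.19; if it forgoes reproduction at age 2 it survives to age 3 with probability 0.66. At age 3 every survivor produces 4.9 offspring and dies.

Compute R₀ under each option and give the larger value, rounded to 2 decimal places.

1.58

breed at age 2: R₀ = 0.49 × (0.9 + 0.19 × 4.9) = 0.49 × 1.8310 = 0.8972
delay to age 3: R₀ = 0.49 × (0.66 × 4.9) = 0.49 × 3.2340 = 1.5847
Higher: delay to age 3 (1.5847).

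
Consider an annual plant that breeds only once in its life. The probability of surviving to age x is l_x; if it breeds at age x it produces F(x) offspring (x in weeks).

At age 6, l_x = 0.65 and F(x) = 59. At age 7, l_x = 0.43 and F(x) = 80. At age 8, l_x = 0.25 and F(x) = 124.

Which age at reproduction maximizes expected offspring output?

6

Expected offspring if breeding at age x = l_x × F(x):
  age 6: 0.65 × 59 = 38.350
  age 7: 0.43 × 80 = 34.400
  age 8: 0.25 × 124 = 31.000
Maximum at age 6 (38.350).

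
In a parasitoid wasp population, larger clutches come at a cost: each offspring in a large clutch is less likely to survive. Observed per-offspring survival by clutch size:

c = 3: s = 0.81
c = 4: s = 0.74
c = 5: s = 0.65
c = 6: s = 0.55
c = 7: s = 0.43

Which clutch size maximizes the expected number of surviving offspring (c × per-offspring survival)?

6

Expected surviving offspring = c × s(c):
  c=3: 3 × 0.81 = 2.430
  c=4: 4 × 0.74 = 2.960
  c=5: 5 × 0.65 = 3.250
  c=6: 6 × 0.55 = 3.300
  c=7: 7 × 0.43 = 3.010
Maximum at c = 6 (3.300 surviving offspring).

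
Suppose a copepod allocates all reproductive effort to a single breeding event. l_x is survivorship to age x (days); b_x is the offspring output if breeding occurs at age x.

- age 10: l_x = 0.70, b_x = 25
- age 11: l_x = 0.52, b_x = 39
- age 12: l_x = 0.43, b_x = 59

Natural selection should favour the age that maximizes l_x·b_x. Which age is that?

Expected offspring if breeding at age x = l_x × b_x:
  age 10: 0.70 × 25 = 17.500
  age 11: 0.52 × 39 = 20.280
  age 12: 0.43 × 59 = 25.370
Maximum at age 12 (25.370).

12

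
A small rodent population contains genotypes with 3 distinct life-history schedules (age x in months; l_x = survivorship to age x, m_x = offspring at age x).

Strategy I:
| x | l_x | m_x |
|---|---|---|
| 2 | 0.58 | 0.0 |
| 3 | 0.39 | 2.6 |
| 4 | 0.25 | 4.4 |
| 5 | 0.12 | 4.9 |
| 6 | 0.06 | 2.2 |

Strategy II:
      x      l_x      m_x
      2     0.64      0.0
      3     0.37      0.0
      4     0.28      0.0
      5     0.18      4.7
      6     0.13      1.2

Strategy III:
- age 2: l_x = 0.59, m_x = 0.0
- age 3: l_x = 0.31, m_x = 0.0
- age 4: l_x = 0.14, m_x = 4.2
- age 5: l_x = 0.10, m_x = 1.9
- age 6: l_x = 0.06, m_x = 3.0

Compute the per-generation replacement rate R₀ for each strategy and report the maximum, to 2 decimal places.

2.83

Strategy I: R₀ = 0.58×0.0 + 0.39×2.6 + 0.25×4.4 + 0.12×4.9 + 0.06×2.2 = 2.8340
Strategy II: R₀ = 0.64×0.0 + 0.37×0.0 + 0.28×0.0 + 0.18×4.7 + 0.13×1.2 = 1.0020
Strategy III: R₀ = 0.59×0.0 + 0.31×0.0 + 0.14×4.2 + 0.10×1.9 + 0.06×3.0 = 0.9580
Highest R₀: strategy I with 2.8340.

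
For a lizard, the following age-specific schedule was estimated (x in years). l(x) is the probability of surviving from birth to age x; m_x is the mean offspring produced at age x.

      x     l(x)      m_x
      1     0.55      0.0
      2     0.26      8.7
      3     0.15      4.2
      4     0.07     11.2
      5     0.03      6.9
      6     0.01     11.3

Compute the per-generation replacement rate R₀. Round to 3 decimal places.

3.996

R₀ = Σ l(x) m_x:
  age 1: 0.55 × 0.0 = 0.0000
  age 2: 0.26 × 8.7 = 2.2620
  age 3: 0.15 × 4.2 = 0.6300
  age 4: 0.07 × 11.2 = 0.7840
  age 5: 0.03 × 6.9 = 0.2070
  age 6: 0.01 × 11.3 = 0.1130
R₀ = 0.0000 + 2.2620 + 0.6300 + 0.7840 + 0.2070 + 0.1130 = 3.9960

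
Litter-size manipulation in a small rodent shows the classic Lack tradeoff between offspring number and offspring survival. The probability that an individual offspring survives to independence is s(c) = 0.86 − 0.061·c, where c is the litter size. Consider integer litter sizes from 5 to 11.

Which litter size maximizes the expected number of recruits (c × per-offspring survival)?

Expected recruits = c × s(c):
  c=5: 5 × 0.555 = 2.775
  c=6: 6 × 0.494 = 2.964
  c=7: 7 × 0.433 = 3.031
  c=8: 8 × 0.372 = 2.976
  c=9: 9 × 0.311 = 2.799
  c=10: 10 × 0.250 = 2.500
  c=11: 11 × 0.189 = 2.079
Maximum at c = 7 (3.031 recruits).

7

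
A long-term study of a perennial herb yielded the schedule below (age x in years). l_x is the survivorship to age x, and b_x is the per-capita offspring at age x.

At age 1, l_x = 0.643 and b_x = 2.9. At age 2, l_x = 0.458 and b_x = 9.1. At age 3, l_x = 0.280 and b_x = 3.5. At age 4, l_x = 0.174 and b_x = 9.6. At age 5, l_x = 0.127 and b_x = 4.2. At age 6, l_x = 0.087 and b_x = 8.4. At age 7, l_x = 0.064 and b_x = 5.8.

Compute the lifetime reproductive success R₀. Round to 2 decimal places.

10.32

R₀ = Σ l_x b_x:
  age 1: 0.643 × 2.9 = 1.8647
  age 2: 0.458 × 9.1 = 4.1678
  age 3: 0.280 × 3.5 = 0.9800
  age 4: 0.174 × 9.6 = 1.6704
  age 5: 0.127 × 4.2 = 0.5334
  age 6: 0.087 × 8.4 = 0.7308
  age 7: 0.064 × 5.8 = 0.3712
R₀ = 1.8647 + 4.1678 + 0.9800 + 1.6704 + 0.5334 + 0.7308 + 0.3712 = 10.3183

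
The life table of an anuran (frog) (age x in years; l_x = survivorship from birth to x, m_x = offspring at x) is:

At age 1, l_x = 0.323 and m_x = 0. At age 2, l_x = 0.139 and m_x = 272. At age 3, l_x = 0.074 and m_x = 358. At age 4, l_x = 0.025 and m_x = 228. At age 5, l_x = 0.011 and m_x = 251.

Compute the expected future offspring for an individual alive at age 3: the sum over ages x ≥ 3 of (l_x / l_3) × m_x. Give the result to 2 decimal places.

472.34

l_3 = 0.074. Conditional survival from age 3 to x is l_x / l_3.
  x=3: (0.074/0.074) × 358 = 358.0000
  x=4: (0.025/0.074) × 228 = 77.0270
  x=5: (0.011/0.074) × 251 = 37.3108
Sum = 358.0000 + 77.0270 + 37.3108 = 472.3378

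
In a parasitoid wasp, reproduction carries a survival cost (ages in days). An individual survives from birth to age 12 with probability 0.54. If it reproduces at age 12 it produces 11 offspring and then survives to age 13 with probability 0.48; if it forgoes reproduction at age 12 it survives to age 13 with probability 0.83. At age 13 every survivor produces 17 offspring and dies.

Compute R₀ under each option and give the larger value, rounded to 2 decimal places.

10.35

breed at age 12: R₀ = 0.54 × (11 + 0.48 × 17) = 0.54 × 19.1600 = 10.3464
delay to age 13: R₀ = 0.54 × (0.83 × 17) = 0.54 × 14.1100 = 7.6194
Higher: breed at age 12 (10.3464).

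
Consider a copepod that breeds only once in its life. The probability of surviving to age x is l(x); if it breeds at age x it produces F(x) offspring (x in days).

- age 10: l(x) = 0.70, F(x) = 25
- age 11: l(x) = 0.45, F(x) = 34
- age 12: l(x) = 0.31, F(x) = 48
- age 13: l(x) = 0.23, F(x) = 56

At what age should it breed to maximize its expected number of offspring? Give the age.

Expected offspring if breeding at age x = l(x) × F(x):
  age 10: 0.70 × 25 = 17.500
  age 11: 0.45 × 34 = 15.300
  age 12: 0.31 × 48 = 14.880
  age 13: 0.23 × 56 = 12.880
Maximum at age 10 (17.500).

10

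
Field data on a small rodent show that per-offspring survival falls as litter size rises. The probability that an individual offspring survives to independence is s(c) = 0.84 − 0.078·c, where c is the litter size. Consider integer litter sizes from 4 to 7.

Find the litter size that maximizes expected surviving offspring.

Expected surviving offspring = c × s(c):
  c=4: 4 × 0.528 = 2.112
  c=5: 5 × 0.450 = 2.250
  c=6: 6 × 0.372 = 2.232
  c=7: 7 × 0.294 = 2.058
Maximum at c = 5 (2.250 surviving offspring).

5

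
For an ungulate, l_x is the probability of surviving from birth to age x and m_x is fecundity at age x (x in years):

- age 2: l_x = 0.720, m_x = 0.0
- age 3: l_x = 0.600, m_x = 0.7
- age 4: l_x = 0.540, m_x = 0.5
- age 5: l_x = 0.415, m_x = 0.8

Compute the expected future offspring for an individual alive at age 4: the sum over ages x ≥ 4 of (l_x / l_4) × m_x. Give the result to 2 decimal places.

l_4 = 0.540. Conditional survival from age 4 to x is l_x / l_4.
  x=4: (0.540/0.540) × 0.5 = 0.5000
  x=5: (0.415/0.540) × 0.8 = 0.6148
Sum = 0.5000 + 0.6148 = 1.1148

1.11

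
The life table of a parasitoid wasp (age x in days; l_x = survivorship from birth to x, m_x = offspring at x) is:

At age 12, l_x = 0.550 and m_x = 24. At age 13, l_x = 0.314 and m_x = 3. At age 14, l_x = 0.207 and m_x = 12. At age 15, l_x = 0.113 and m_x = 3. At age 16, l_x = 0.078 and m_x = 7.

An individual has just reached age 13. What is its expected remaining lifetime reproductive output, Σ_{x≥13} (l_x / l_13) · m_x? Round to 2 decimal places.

13.73

l_13 = 0.314. Conditional survival from age 13 to x is l_x / l_13.
  x=13: (0.314/0.314) × 3 = 3.0000
  x=14: (0.207/0.314) × 12 = 7.9108
  x=15: (0.113/0.314) × 3 = 1.0796
  x=16: (0.078/0.314) × 7 = 1.7389
Sum = 3.0000 + 7.9108 + 1.0796 + 1.7389 = 13.7293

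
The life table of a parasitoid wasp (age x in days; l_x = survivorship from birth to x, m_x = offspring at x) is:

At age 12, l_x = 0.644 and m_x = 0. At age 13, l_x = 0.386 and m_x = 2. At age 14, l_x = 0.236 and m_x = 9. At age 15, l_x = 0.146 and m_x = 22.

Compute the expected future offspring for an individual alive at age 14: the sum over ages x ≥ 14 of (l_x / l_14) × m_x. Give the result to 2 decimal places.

22.61

l_14 = 0.236. Conditional survival from age 14 to x is l_x / l_14.
  x=14: (0.236/0.236) × 9 = 9.0000
  x=15: (0.146/0.236) × 22 = 13.6102
Sum = 9.0000 + 13.6102 = 22.6102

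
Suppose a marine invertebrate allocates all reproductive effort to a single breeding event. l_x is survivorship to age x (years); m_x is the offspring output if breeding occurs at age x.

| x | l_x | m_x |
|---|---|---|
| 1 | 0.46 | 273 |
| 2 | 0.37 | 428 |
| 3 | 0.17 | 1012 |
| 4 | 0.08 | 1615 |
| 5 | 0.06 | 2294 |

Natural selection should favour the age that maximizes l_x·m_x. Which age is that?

Expected offspring if breeding at age x = l_x × m_x:
  age 1: 0.46 × 273 = 125.580
  age 2: 0.37 × 428 = 158.360
  age 3: 0.17 × 1012 = 172.040
  age 4: 0.08 × 1615 = 129.200
  age 5: 0.06 × 2294 = 137.640
Maximum at age 3 (172.040).

3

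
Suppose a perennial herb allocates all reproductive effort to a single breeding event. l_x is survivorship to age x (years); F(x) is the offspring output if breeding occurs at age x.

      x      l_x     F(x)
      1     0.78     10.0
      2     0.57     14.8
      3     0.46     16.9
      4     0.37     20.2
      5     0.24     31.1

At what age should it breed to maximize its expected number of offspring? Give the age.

2

Expected offspring if breeding at age x = l_x × F(x):
  age 1: 0.78 × 10.0 = 7.800
  age 2: 0.57 × 14.8 = 8.436
  age 3: 0.46 × 16.9 = 7.774
  age 4: 0.37 × 20.2 = 7.474
  age 5: 0.24 × 31.1 = 7.464
Maximum at age 2 (8.436).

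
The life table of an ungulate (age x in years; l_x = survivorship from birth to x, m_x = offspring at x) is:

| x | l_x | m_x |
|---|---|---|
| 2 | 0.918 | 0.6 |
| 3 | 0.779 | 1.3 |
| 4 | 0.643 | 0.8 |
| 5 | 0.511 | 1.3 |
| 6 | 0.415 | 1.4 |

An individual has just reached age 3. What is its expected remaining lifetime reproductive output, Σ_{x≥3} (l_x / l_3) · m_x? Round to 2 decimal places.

3.56

l_3 = 0.779. Conditional survival from age 3 to x is l_x / l_3.
  x=3: (0.779/0.779) × 1.3 = 1.3000
  x=4: (0.643/0.779) × 0.8 = 0.6603
  x=5: (0.511/0.779) × 1.3 = 0.8528
  x=6: (0.415/0.779) × 1.4 = 0.7458
Sum = 1.3000 + 0.6603 + 0.8528 + 0.7458 = 3.5589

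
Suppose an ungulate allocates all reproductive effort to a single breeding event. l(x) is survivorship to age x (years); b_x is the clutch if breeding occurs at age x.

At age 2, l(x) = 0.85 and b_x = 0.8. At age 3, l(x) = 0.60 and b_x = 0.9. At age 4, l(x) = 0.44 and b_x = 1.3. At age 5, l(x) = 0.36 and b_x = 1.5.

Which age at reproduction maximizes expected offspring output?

Expected offspring if breeding at age x = l(x) × b_x:
  age 2: 0.85 × 0.8 = 0.680
  age 3: 0.60 × 0.9 = 0.540
  age 4: 0.44 × 1.3 = 0.572
  age 5: 0.36 × 1.5 = 0.540
Maximum at age 2 (0.680).

2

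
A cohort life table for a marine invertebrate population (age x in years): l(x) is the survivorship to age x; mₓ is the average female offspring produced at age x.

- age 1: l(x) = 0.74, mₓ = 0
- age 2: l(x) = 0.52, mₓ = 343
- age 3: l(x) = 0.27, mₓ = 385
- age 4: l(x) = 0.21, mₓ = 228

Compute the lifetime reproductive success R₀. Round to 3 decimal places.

R₀ = Σ l(x) mₓ:
  age 1: 0.74 × 0 = 0.0000
  age 2: 0.52 × 343 = 178.3600
  age 3: 0.27 × 385 = 103.9500
  age 4: 0.21 × 228 = 47.8800
R₀ = 0.0000 + 178.3600 + 103.9500 + 47.8800 = 330.1900

330.190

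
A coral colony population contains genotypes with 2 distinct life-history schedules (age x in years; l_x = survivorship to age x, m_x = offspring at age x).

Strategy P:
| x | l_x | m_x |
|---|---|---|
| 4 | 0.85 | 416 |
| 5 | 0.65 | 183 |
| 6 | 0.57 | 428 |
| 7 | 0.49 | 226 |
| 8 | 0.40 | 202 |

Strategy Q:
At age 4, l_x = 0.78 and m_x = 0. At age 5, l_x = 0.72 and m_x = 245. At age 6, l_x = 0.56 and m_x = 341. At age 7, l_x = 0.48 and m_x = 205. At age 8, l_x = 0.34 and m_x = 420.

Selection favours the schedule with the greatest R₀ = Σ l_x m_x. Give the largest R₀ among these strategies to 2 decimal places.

908.05

Strategy P: R₀ = 0.85×416 + 0.65×183 + 0.57×428 + 0.49×226 + 0.40×202 = 908.0500
Strategy Q: R₀ = 0.78×0 + 0.72×245 + 0.56×341 + 0.48×205 + 0.34×420 = 608.5600
Highest R₀: strategy P with 908.0500.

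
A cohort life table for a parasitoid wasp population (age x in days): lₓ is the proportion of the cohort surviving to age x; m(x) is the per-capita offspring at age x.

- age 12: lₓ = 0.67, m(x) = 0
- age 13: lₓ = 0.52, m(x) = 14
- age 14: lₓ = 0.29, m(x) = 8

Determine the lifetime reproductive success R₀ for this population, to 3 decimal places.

9.600

R₀ = Σ lₓ m(x):
  age 12: 0.67 × 0 = 0.0000
  age 13: 0.52 × 14 = 7.2800
  age 14: 0.29 × 8 = 2.3200
R₀ = 0.0000 + 7.2800 + 2.3200 = 9.6000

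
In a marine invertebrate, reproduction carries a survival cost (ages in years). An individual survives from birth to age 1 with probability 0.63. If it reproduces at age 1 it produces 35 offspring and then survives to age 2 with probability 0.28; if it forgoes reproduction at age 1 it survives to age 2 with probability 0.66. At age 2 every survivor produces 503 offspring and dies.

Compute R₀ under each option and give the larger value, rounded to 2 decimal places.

209.15

breed at age 1: R₀ = 0.63 × (35 + 0.28 × 503) = 0.63 × 175.8400 = 110.7792
delay to age 2: R₀ = 0.63 × (0.66 × 503) = 0.63 × 331.9800 = 209.1474
Higher: delay to age 2 (209.1474).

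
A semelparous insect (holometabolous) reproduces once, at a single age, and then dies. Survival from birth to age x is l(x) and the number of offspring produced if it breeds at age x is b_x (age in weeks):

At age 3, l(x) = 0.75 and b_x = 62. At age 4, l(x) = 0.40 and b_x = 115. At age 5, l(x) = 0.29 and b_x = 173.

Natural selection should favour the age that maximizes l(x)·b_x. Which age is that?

5

Expected offspring if breeding at age x = l(x) × b_x:
  age 3: 0.75 × 62 = 46.500
  age 4: 0.40 × 115 = 46.000
  age 5: 0.29 × 173 = 50.170
Maximum at age 5 (50.170).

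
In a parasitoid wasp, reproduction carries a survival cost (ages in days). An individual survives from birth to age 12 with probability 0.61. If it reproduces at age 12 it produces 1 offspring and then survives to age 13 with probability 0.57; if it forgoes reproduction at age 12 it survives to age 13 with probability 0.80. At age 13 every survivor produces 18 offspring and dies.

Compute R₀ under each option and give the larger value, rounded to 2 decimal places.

breed at age 12: R₀ = 0.61 × (1 + 0.57 × 18) = 0.61 × 11.2600 = 6.8686
delay to age 13: R₀ = 0.61 × (0.80 × 18) = 0.61 × 14.4000 = 8.7840
Higher: delay to age 13 (8.7840).

8.78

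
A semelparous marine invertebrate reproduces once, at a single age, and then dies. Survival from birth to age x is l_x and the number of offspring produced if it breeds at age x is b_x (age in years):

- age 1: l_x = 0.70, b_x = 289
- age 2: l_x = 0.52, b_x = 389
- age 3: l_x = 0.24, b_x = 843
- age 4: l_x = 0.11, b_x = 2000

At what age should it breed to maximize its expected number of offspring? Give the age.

4

Expected offspring if breeding at age x = l_x × b_x:
  age 1: 0.70 × 289 = 202.300
  age 2: 0.52 × 389 = 202.280
  age 3: 0.24 × 843 = 202.320
  age 4: 0.11 × 2000 = 220.000
Maximum at age 4 (220.000).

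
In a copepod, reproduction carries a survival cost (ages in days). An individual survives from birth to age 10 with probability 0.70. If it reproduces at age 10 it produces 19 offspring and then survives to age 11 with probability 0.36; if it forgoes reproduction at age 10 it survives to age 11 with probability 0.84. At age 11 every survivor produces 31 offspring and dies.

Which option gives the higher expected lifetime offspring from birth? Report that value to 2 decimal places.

breed at age 10: R₀ = 0.70 × (19 + 0.36 × 31) = 0.70 × 30.1600 = 21.1120
delay to age 11: R₀ = 0.70 × (0.84 × 31) = 0.70 × 26.0400 = 18.2280
Higher: breed at age 10 (21.1120).

21.11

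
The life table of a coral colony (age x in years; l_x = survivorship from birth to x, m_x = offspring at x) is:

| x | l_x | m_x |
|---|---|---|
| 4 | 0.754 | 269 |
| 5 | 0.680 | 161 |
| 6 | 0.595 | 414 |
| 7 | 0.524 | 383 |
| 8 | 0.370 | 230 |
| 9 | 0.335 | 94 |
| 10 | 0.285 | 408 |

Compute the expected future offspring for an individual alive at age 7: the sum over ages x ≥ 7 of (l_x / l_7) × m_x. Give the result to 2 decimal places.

l_7 = 0.524. Conditional survival from age 7 to x is l_x / l_7.
  x=7: (0.524/0.524) × 383 = 383.0000
  x=8: (0.370/0.524) × 230 = 162.4046
  x=9: (0.335/0.524) × 94 = 60.0954
  x=10: (0.285/0.524) × 408 = 221.9084
Sum = 383.0000 + 162.4046 + 60.0954 + 221.9084 = 827.4084

827.41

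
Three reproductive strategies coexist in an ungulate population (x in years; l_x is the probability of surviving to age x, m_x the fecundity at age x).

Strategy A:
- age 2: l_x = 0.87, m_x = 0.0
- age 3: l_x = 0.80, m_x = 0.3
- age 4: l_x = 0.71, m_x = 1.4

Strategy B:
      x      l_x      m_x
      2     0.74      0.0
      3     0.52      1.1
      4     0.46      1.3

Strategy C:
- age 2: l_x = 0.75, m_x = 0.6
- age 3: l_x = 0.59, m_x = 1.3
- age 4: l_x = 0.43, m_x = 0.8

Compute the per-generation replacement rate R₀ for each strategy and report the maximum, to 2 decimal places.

Strategy A: R₀ = 0.87×0.0 + 0.80×0.3 + 0.71×1.4 = 1.2340
Strategy B: R₀ = 0.74×0.0 + 0.52×1.1 + 0.46×1.3 = 1.1700
Strategy C: R₀ = 0.75×0.6 + 0.59×1.3 + 0.43×0.8 = 1.5610
Highest R₀: strategy C with 1.5610.

1.56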